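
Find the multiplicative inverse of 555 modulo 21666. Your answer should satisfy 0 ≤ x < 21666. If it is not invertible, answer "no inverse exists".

no inverse exists

Euclidean algorithm on 21666, 555:
21666 = 39·555 + 21
555 = 26·21 + 9
21 = 2·9 + 3
9 = 3·3 + 0
Since gcd = 3 > 1, 555 is not a unit mod 21666.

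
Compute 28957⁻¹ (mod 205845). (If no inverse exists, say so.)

Extended Euclidean algorithm:
205845 = 7·28957 + 3146
28957 = 9·3146 + 643
3146 = 4·643 + 574
643 = 1·574 + 69
574 = 8·69 + 22
69 = 3·22 + 3
22 = 7·3 + 1
3 = 3·1 + 0
The gcd is 1. Working backward:
1 = 22 − 7·3
1 = −7·69 + 22·22
1 = 22·574 − 183·69
1 = −183·643 + 205·574
1 = 205·3146 − 1003·643
1 = −1003·28957 + 9232·3146
1 = 9232·205845 − 65627·28957
Thus 28957·(-65627) ≡ 1 (mod 205845); reducing, -65627 mod 205845 = 140218.

140218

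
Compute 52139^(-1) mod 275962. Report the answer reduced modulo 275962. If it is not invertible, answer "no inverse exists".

6923

Extended Euclidean algorithm:
275962 = 5·52139 + 15267
52139 = 3·15267 + 6338
15267 = 2·6338 + 2591
6338 = 2·2591 + 1156
2591 = 2·1156 + 279
1156 = 4·279 + 40
279 = 6·40 + 39
40 = 1·39 + 1
39 = 39·1 + 0
The gcd is 1. Working backward:
1 = 40 − 39
1 = −279 + 7·40
1 = 7·1156 − 29·279
1 = −29·2591 + 65·1156
1 = 65·6338 − 159·2591
1 = −159·15267 + 383·6338
1 = 383·52139 − 1308·15267
1 = −1308·275962 + 6923·52139
So 52139·6923 ≡ 1 (mod 275962).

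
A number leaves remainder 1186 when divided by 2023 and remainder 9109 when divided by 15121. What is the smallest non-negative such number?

553465

Write x = 1186 + 2023·k. Then 2023·k ≡ 9109 − 1186 ≡ 7923 (mod 15121).
Need 2023⁻¹ mod 15121. Extended Euclid on (15121, 2023):
15121 = 7×2023 + 960
2023 = 2×960 + 103
960 = 9×103 + 33
103 = 3×33 + 4
33 = 8×4 + 1
4 = 4×1 + 0
Back-substitute:
1 = 33 − 8·4
1 = −8·103 + 25·33
1 = 25·960 − 233·103
1 = −233·2023 + 491·960
1 = 491·15121 − 3670·2023
2023⁻¹ ≡ 11451 (mod 15121), so k ≡ 11451·7923 ≡ 273 (mod 15121).
x = 1186 + 2023·273 = 553465.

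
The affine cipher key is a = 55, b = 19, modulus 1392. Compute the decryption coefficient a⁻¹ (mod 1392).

Run Euclid on (1392, 55):
1392 = 25*55 + 17
55 = 3*17 + 4
17 = 4*4 + 1
4 = 4*1 + 0
Since gcd(55, 1392) = 1, back-substitute to write 1 as a combination:
1 = 17 − 4·4
1 = −4·55 + 13·17
1 = 13·1392 − 329·55
So 55·(-329) ≡ 1 (mod 1392), and -329 ≡ 1063 (mod 1392).

1063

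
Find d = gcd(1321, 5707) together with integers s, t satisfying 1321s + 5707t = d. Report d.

1

Euclidean algorithm:
5707 = 4*1321 + 423
1321 = 3*423 + 52
423 = 8*52 + 7
52 = 7*7 + 3
7 = 2*3 + 1
3 = 3*1 + 0
gcd(1321, 5707) = 1.
Working backward:
1 = 7 − 2·3
1 = −2·52 + 15·7
1 = 15·423 − 122·52
1 = −122·1321 + 381·423
1 = 381·5707 − 1646·1321
So 1 = (381)·5707 + (-1646)·1321.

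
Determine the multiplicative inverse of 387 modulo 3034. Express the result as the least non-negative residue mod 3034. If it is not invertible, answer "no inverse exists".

Apply the Euclidean algorithm to 3034 and 387:
3034 = 7·387 + 325
387 = 1·325 + 62
325 = 5·62 + 15
62 = 4·15 + 2
15 = 7·2 + 1
2 = 2·1 + 0
gcd = 1, so the inverse exists. Back-substitute:
1 = 15 − 7·2
1 = −7·62 + 29·15
1 = 29·325 − 152·62
1 = −152·387 + 181·325
1 = 181·3034 − 1419·387
Thus 387·(-1419) ≡ 1 (mod 3034); reducing, -1419 mod 3034 = 1615.

1615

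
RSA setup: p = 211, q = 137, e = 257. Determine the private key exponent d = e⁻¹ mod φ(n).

12113

φ(n) = (p−1)(q−1) = 210·136 = 28560.
Need d with 257·d ≡ 1 (mod 28560). Apply the extended Euclidean algorithm:
28560 = 111×257 + 33
257 = 7×33 + 26
33 = 1×26 + 7
26 = 3×7 + 5
7 = 1×5 + 2
5 = 2×2 + 1
2 = 2×1 + 0
Back-substitute:
1 = 5 − 2·2
1 = −2·7 + 3·5
1 = 3·26 − 11·7
1 = −11·33 + 14·26
1 = 14·257 − 109·33
1 = −109·28560 + 12113·257
So 257·12113 ≡ 1 (mod 28560), hence d = 12113.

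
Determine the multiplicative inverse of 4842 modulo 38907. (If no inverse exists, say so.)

Compute gcd(4842, 38907):
38907 = 8·4842 + 171
4842 = 28·171 + 54
171 = 3·54 + 9
54 = 6·9 + 0
Since gcd = 9 > 1, 4842 is not a unit mod 38907.

no inverse exists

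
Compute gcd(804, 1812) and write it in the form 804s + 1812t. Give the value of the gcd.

Repeated division:
1812 = 2*804 + 204
804 = 3*204 + 192
204 = 1*192 + 12
192 = 16*12 + 0
gcd(804, 1812) = 12.
Back-substituting:
12 = 204 − 192
12 = −804 + 4·204
12 = 4·1812 − 9·804
So 12 = (4)·1812 + (-9)·804.

12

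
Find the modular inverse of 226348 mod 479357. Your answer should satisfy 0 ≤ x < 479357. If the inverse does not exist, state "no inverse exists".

372144

Run Euclid on (479357, 226348):
479357 = 2*226348 + 26661
226348 = 8*26661 + 13060
26661 = 2*13060 + 541
13060 = 24*541 + 76
541 = 7*76 + 9
76 = 8*9 + 4
9 = 2*4 + 1
4 = 4*1 + 0
Since gcd(226348, 479357) = 1, back-substitute to write 1 as a combination:
1 = 9 − 2·4
1 = −2·76 + 17·9
1 = 17·541 − 121·76
1 = −121·13060 + 2921·541
1 = 2921·26661 − 5963·13060
1 = −5963·226348 + 50625·26661
1 = 50625·479357 − 107213·226348
Thus 226348·(-107213) ≡ 1 (mod 479357); reducing, -107213 mod 479357 = 372144.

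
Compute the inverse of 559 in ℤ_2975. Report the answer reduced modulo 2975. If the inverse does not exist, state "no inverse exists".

314

Extended Euclidean algorithm:
2975 = 5·559 + 180
559 = 3·180 + 19
180 = 9·19 + 9
19 = 2·9 + 1
9 = 9·1 + 0
Since gcd(559, 2975) = 1, back-substitute to write 1 as a combination:
1 = 19 − 2·9
1 = −2·180 + 19·19
1 = 19·559 − 59·180
1 = −59·2975 + 314·559
So 559·314 ≡ 1 (mod 2975).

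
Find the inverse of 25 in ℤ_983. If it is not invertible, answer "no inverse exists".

118

Apply the Euclidean algorithm to 983 and 25:
983 = 39×25 + 8
25 = 3×8 + 1
8 = 8×1 + 0
Since gcd(25, 983) = 1, back-substitute to write 1 as a combination:
1 = 25 − 3·8
1 = −3·983 + 118·25
So 25·118 ≡ 1 (mod 983).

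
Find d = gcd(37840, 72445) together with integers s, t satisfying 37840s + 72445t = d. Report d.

5

Apply Euclid's algorithm to 72445 and 37840:
72445 = 1×37840 + 34605
37840 = 1×34605 + 3235
34605 = 10×3235 + 2255
3235 = 1×2255 + 980
2255 = 2×980 + 295
980 = 3×295 + 95
295 = 3×95 + 10
95 = 9×10 + 5
10 = 2×5 + 0
gcd(37840, 72445) = 5.
Working backward:
5 = 95 − 9·10
5 = −9·295 + 28·95
5 = 28·980 − 93·295
5 = −93·2255 + 214·980
5 = 214·3235 − 307·2255
5 = −307·34605 + 3284·3235
5 = 3284·37840 − 3591·34605
5 = −3591·72445 + 6875·37840
So 5 = (-3591)·72445 + (6875)·37840.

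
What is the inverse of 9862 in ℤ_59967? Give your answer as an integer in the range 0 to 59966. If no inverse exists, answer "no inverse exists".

27004

Run Euclid on (59967, 9862):
59967 = 6*9862 + 795
9862 = 12*795 + 322
795 = 2*322 + 151
322 = 2*151 + 20
151 = 7*20 + 11
20 = 1*11 + 9
11 = 1*9 + 2
9 = 4*2 + 1
2 = 2*1 + 0
The gcd is 1. Working backward:
1 = 9 − 4·2
1 = −4·11 + 5·9
1 = 5·20 − 9·11
1 = −9·151 + 68·20
1 = 68·322 − 145·151
1 = −145·795 + 358·322
1 = 358·9862 − 4441·795
1 = −4441·59967 + 27004·9862
So 9862·27004 ≡ 1 (mod 59967).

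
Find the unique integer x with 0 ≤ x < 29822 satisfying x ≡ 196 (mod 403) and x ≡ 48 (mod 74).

Write x = 196 + 403·k. Then 403·k ≡ 48 − 196 ≡ 0 (mod 74).
Need 403⁻¹ mod 74. Extended Euclid on (74, 33):
74 = 2*33 + 8
33 = 4*8 + 1
8 = 8*1 + 0
Back-substitute:
1 = 33 − 4·8
1 = −4·74 + 9·33
403⁻¹ ≡ 9 (mod 74), so k ≡ 9·0 ≡ 0 (mod 74).
x = 196 + 403·0 = 196.

196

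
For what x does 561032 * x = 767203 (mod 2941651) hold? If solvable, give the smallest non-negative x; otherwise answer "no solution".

791145

First find gcd(561032, 2941651):
2941651 = 5*561032 + 136491
561032 = 4*136491 + 15068
136491 = 9*15068 + 879
15068 = 17*879 + 125
879 = 7*125 + 4
125 = 31*4 + 1
4 = 4*1 + 0
gcd = 1, so a unique solution mod 2941651 exists.
Back-substitute for the Bézout coefficients:
1 = 125 − 31·4
1 = −31·879 + 218·125
1 = 218·15068 − 3737·879
1 = −3737·136491 + 33851·15068
1 = 33851·561032 − 139141·136491
1 = −139141·2941651 + 729556·561032
So 561032·(729556) ≡ 1 (mod 2941651), giving 561032⁻¹ ≡ 729556.
x ≡ 561032⁻¹·767203 ≡ 729556·767203 ≡ 791145 (mod 2941651).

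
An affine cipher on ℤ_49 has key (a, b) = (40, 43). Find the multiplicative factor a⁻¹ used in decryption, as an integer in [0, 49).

Apply the Euclidean algorithm to 49 and 40:
49 = 1·40 + 9
40 = 4·9 + 4
9 = 2·4 + 1
4 = 4·1 + 0
gcd = 1, so the inverse exists. Back-substitute:
1 = 9 − 2·4
1 = −2·40 + 9·9
1 = 9·49 − 11·40
Thus 40·(-11) ≡ 1 (mod 49); reducing, -11 mod 49 = 38.

38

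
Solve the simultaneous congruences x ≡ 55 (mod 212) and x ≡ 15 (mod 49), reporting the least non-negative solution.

Write x = 55 + 212·k. Then 212·k ≡ 15 − 55 ≡ 9 (mod 49).
Need 212⁻¹ mod 49. Extended Euclid on (49, 16):
49 = 3*16 + 1
16 = 16*1 + 0
Back-substitute:
1 = 49 − 3·16
212⁻¹ ≡ 46 (mod 49), so k ≡ 46·9 ≡ 22 (mod 49).
x = 55 + 212·22 = 4719.

4719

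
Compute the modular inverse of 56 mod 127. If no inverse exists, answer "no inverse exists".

93

gcd(127, 56) by repeated division:
127 = 2×56 + 15
56 = 3×15 + 11
15 = 1×11 + 4
11 = 2×4 + 3
4 = 1×3 + 1
3 = 3×1 + 0
gcd = 1, so the inverse exists. Back-substitute:
1 = 4 − 3
1 = −11 + 3·4
1 = 3·15 − 4·11
1 = −4·56 + 15·15
1 = 15·127 − 34·56
Thus 56·(-34) ≡ 1 (mod 127); reducing, -34 mod 127 = 93.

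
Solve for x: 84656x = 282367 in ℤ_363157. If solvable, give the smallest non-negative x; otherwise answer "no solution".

First find gcd(84656, 363157):
363157 = 4*84656 + 24533
84656 = 3*24533 + 11057
24533 = 2*11057 + 2419
11057 = 4*2419 + 1381
2419 = 1*1381 + 1038
1381 = 1*1038 + 343
1038 = 3*343 + 9
343 = 38*9 + 1
9 = 9*1 + 0
gcd = 1, so a unique solution mod 363157 exists.
Back-substitute for the Bézout coefficients:
1 = 343 − 38·9
1 = −38·1038 + 115·343
1 = 115·1381 − 153·1038
1 = −153·2419 + 268·1381
1 = 268·11057 − 1225·2419
1 = −1225·24533 + 2718·11057
1 = 2718·84656 − 9379·24533
1 = −9379·363157 + 40234·84656
So 84656·(40234) ≡ 1 (mod 363157), giving 84656⁻¹ ≡ 40234.
x ≡ 84656⁻¹·282367 ≡ 40234·282367 ≡ 113447 (mod 363157).

113447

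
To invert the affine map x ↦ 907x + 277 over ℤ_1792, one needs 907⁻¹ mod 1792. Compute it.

1059

Apply the Euclidean algorithm to 1792 and 907:
1792 = 1×907 + 885
907 = 1×885 + 22
885 = 40×22 + 5
22 = 4×5 + 2
5 = 2×2 + 1
2 = 2×1 + 0
gcd = 1, so the inverse exists. Back-substitute:
1 = 5 − 2·2
1 = −2·22 + 9·5
1 = 9·885 − 362·22
1 = −362·907 + 371·885
1 = 371·1792 − 733·907
Thus 907·(-733) ≡ 1 (mod 1792); reducing, -733 mod 1792 = 1059.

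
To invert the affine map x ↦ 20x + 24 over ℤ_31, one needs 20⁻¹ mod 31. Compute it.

Extended Euclidean algorithm:
31 = 1·20 + 11
20 = 1·11 + 9
11 = 1·9 + 2
9 = 4·2 + 1
2 = 2·1 + 0
gcd = 1, so the inverse exists. Back-substitute:
1 = 9 − 4·2
1 = −4·11 + 5·9
1 = 5·20 − 9·11
1 = −9·31 + 14·20
So 20·14 ≡ 1 (mod 31).

14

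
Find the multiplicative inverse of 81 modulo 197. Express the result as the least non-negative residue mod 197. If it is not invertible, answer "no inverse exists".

Run Euclid on (197, 81):
197 = 2*81 + 35
81 = 2*35 + 11
35 = 3*11 + 2
11 = 5*2 + 1
2 = 2*1 + 0
gcd = 1, so the inverse exists. Back-substitute:
1 = 11 − 5·2
1 = −5·35 + 16·11
1 = 16·81 − 37·35
1 = −37·197 + 90·81
So 81·90 ≡ 1 (mod 197).

90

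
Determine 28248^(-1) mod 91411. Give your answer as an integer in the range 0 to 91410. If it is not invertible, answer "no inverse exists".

51896

gcd(91411, 28248) by repeated division:
91411 = 3×28248 + 6667
28248 = 4×6667 + 1580
6667 = 4×1580 + 347
1580 = 4×347 + 192
347 = 1×192 + 155
192 = 1×155 + 37
155 = 4×37 + 7
37 = 5×7 + 2
7 = 3×2 + 1
2 = 2×1 + 0
The gcd is 1. Working backward:
1 = 7 − 3·2
1 = −3·37 + 16·7
1 = 16·155 − 67·37
1 = −67·192 + 83·155
1 = 83·347 − 150·192
1 = −150·1580 + 683·347
1 = 683·6667 − 2882·1580
1 = −2882·28248 + 12211·6667
1 = 12211·91411 − 39515·28248
Thus 28248·(-39515) ≡ 1 (mod 91411); reducing, -39515 mod 91411 = 51896.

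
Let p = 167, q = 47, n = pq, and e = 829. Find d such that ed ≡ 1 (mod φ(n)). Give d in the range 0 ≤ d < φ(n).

φ(n) = (p−1)(q−1) = 166·46 = 7636.
Need d with 829·d ≡ 1 (mod 7636). Apply the extended Euclidean algorithm:
7636 = 9*829 + 175
829 = 4*175 + 129
175 = 1*129 + 46
129 = 2*46 + 37
46 = 1*37 + 9
37 = 4*9 + 1
9 = 9*1 + 0
Back-substitute:
1 = 37 − 4·9
1 = −4·46 + 5·37
1 = 5·129 − 14·46
1 = −14·175 + 19·129
1 = 19·829 − 90·175
1 = −90·7636 + 829·829
So 829·829 ≡ 1 (mod 7636), hence d = 829.

829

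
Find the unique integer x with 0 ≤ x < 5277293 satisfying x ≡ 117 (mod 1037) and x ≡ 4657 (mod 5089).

Write x = 117 + 1037·k. Then 1037·k ≡ 4657 − 117 ≡ 4540 (mod 5089).
Need 1037⁻¹ mod 5089. Extended Euclid on (5089, 1037):
5089 = 4*1037 + 941
1037 = 1*941 + 96
941 = 9*96 + 77
96 = 1*77 + 19
77 = 4*19 + 1
19 = 19*1 + 0
Back-substitute:
1 = 77 − 4·19
1 = −4·96 + 5·77
1 = 5·941 − 49·96
1 = −49·1037 + 54·941
1 = 54·5089 − 265·1037
1037⁻¹ ≡ 4824 (mod 5089), so k ≡ 4824·4540 ≡ 2993 (mod 5089).
x = 117 + 1037·2993 = 3103858.

3103858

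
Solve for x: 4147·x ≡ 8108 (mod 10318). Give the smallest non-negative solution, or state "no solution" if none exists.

no solution

gcd(4147, 10318):
10318 = 2×4147 + 2024
4147 = 2×2024 + 99
2024 = 20×99 + 44
99 = 2×44 + 11
44 = 4×11 + 0
gcd = 11, but 11 ∤ 8108, so the congruence has no solution.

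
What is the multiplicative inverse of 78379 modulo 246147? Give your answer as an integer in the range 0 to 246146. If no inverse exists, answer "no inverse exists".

58105

Extended Euclidean algorithm:
246147 = 3·78379 + 11010
78379 = 7·11010 + 1309
11010 = 8·1309 + 538
1309 = 2·538 + 233
538 = 2·233 + 72
233 = 3·72 + 17
72 = 4·17 + 4
17 = 4·4 + 1
4 = 4·1 + 0
gcd = 1, so the inverse exists. Back-substitute:
1 = 17 − 4·4
1 = −4·72 + 17·17
1 = 17·233 − 55·72
1 = −55·538 + 127·233
1 = 127·1309 − 309·538
1 = −309·11010 + 2599·1309
1 = 2599·78379 − 18502·11010
1 = −18502·246147 + 58105·78379
So 78379·58105 ≡ 1 (mod 246147).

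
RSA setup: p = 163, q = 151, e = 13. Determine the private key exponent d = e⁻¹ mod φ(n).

7477

φ(n) = (p−1)(q−1) = 162·150 = 24300.
Need d with 13·d ≡ 1 (mod 24300). Apply the extended Euclidean algorithm:
24300 = 1869*13 + 3
13 = 4*3 + 1
3 = 3*1 + 0
Back-substitute:
1 = 13 − 4·3
1 = −4·24300 + 7477·13
So 13·7477 ≡ 1 (mod 24300), hence d = 7477.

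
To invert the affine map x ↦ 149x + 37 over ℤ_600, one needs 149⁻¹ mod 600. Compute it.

149

Apply the Euclidean algorithm to 600 and 149:
600 = 4*149 + 4
149 = 37*4 + 1
4 = 4*1 + 0
The gcd is 1. Working backward:
1 = 149 − 37·4
1 = −37·600 + 149·149
So 149·149 ≡ 1 (mod 600).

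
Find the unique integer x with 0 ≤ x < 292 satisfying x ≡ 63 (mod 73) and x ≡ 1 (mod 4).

Write x = 63 + 73·k. Then 73·k ≡ 1 − 63 ≡ 2 (mod 4).
Need 73⁻¹ mod 4. Extended Euclid on (4, 1):
4 = 4×1 + 0
73⁻¹ ≡ 1 (mod 4), so k ≡ 1·2 ≡ 2 (mod 4).
x = 63 + 73·2 = 209.

209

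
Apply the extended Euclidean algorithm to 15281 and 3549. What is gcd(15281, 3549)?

7

Apply Euclid's algorithm to 15281 and 3549:
15281 = 4·3549 + 1085
3549 = 3·1085 + 294
1085 = 3·294 + 203
294 = 1·203 + 91
203 = 2·91 + 21
91 = 4·21 + 7
21 = 3·7 + 0
gcd(15281, 3549) = 7.
Express as a combination:
7 = 91 − 4·21
7 = −4·203 + 9·91
7 = 9·294 − 13·203
7 = −13·1085 + 48·294
7 = 48·3549 − 157·1085
7 = −157·15281 + 676·3549
So 7 = (-157)·15281 + (676)·3549.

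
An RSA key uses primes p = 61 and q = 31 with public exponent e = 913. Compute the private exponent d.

φ(n) = (p−1)(q−1) = 60·30 = 1800.
Need d with 913·d ≡ 1 (mod 1800). Apply the extended Euclidean algorithm:
1800 = 1*913 + 887
913 = 1*887 + 26
887 = 34*26 + 3
26 = 8*3 + 2
3 = 1*2 + 1
2 = 2*1 + 0
Back-substitute:
1 = 3 − 2
1 = −26 + 9·3
1 = 9·887 − 307·26
1 = −307·913 + 316·887
1 = 316·1800 − 623·913
So 913·(-623) ≡ 1 (mod 1800), hence d ≡ -623 ≡ 1177 (mod 1800).

1177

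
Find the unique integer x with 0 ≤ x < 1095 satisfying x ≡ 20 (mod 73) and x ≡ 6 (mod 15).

Write x = 20 + 73·k. Then 73·k ≡ 6 − 20 ≡ 1 (mod 15).
Need 73⁻¹ mod 15. Extended Euclid on (15, 13):
15 = 1×13 + 2
13 = 6×2 + 1
2 = 2×1 + 0
Back-substitute:
1 = 13 − 6·2
1 = −6·15 + 7·13
73⁻¹ ≡ 7 (mod 15), so k ≡ 7·1 ≡ 7 (mod 15).
x = 20 + 73·7 = 531.

531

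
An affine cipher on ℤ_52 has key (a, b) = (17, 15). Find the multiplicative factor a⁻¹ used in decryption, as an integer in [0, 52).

Run Euclid on (52, 17):
52 = 3*17 + 1
17 = 17*1 + 0
The gcd is 1. Working backward:
1 = 52 − 3·17
Thus 17·(-3) ≡ 1 (mod 52); reducing, -3 mod 52 = 49.

49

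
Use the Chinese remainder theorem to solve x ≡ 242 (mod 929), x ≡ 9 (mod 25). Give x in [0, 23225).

Write x = 242 + 929·k. Then 929·k ≡ 9 − 242 ≡ 17 (mod 25).
Need 929⁻¹ mod 25. Extended Euclid on (25, 4):
25 = 6×4 + 1
4 = 4×1 + 0
Back-substitute:
1 = 25 − 6·4
929⁻¹ ≡ 19 (mod 25), so k ≡ 19·17 ≡ 23 (mod 25).
x = 242 + 929·23 = 21609.

21609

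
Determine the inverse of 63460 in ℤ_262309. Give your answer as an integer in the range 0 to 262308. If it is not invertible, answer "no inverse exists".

63866

Extended Euclidean algorithm:
262309 = 4*63460 + 8469
63460 = 7*8469 + 4177
8469 = 2*4177 + 115
4177 = 36*115 + 37
115 = 3*37 + 4
37 = 9*4 + 1
4 = 4*1 + 0
gcd = 1, so the inverse exists. Back-substitute:
1 = 37 − 9·4
1 = −9·115 + 28·37
1 = 28·4177 − 1017·115
1 = −1017·8469 + 2062·4177
1 = 2062·63460 − 15451·8469
1 = −15451·262309 + 63866·63460
So 63460·63866 ≡ 1 (mod 262309).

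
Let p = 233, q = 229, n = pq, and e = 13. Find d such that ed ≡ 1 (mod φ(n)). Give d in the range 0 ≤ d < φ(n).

φ(n) = (p−1)(q−1) = 232·228 = 52896.
Need d with 13·d ≡ 1 (mod 52896). Apply the extended Euclidean algorithm:
52896 = 4068×13 + 12
13 = 1×12 + 1
12 = 12×1 + 0
Back-substitute:
1 = 13 − 12
1 = −52896 + 4069·13
So 13·4069 ≡ 1 (mod 52896), hence d = 4069.

4069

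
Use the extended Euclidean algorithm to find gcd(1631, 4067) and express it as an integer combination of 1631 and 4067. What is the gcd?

Repeated division:
4067 = 2*1631 + 805
1631 = 2*805 + 21
805 = 38*21 + 7
21 = 3*7 + 0
gcd(1631, 4067) = 7.
Back-substituting:
7 = 805 − 38·21
7 = −38·1631 + 77·805
7 = 77·4067 − 192·1631
So 7 = (77)·4067 + (-192)·1631.

7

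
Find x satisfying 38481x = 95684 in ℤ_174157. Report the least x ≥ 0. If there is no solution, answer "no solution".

First find gcd(38481, 174157):
174157 = 4*38481 + 20233
38481 = 1*20233 + 18248
20233 = 1*18248 + 1985
18248 = 9*1985 + 383
1985 = 5*383 + 70
383 = 5*70 + 33
70 = 2*33 + 4
33 = 8*4 + 1
4 = 4*1 + 0
gcd = 1, so a unique solution mod 174157 exists.
Back-substitute for the Bézout coefficients:
1 = 33 − 8·4
1 = −8·70 + 17·33
1 = 17·383 − 93·70
1 = −93·1985 + 482·383
1 = 482·18248 − 4431·1985
1 = −4431·20233 + 4913·18248
1 = 4913·38481 − 9344·20233
1 = −9344·174157 + 42289·38481
So 38481·(42289) ≡ 1 (mod 174157), giving 38481⁻¹ ≡ 42289.
x ≡ 38481⁻¹·95684 ≡ 42289·95684 ≡ 16938 (mod 174157).

16938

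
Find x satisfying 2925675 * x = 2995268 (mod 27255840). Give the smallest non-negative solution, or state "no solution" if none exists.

no solution

gcd(2925675, 27255840):
27255840 = 9×2925675 + 924765
2925675 = 3×924765 + 151380
924765 = 6×151380 + 16485
151380 = 9×16485 + 3015
16485 = 5×3015 + 1410
3015 = 2×1410 + 195
1410 = 7×195 + 45
195 = 4×45 + 15
45 = 3×15 + 0
gcd = 15, but 15 ∤ 2995268, so the congruence has no solution.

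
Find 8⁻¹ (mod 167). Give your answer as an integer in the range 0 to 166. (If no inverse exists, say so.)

gcd(167, 8) by repeated division:
167 = 20*8 + 7
8 = 1*7 + 1
7 = 7*1 + 0
gcd = 1, so the inverse exists. Back-substitute:
1 = 8 − 7
1 = −167 + 21·8
So 8·21 ≡ 1 (mod 167).

21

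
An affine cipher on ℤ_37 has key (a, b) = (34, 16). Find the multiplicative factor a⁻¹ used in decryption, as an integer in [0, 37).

Run Euclid on (37, 34):
37 = 1×34 + 3
34 = 11×3 + 1
3 = 3×1 + 0
Since gcd(34, 37) = 1, back-substitute to write 1 as a combination:
1 = 34 − 11·3
1 = −11·37 + 12·34
So 34·12 ≡ 1 (mod 37).

12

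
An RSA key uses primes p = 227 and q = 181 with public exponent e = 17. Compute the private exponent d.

2393

φ(n) = (p−1)(q−1) = 226·180 = 40680.
Need d with 17·d ≡ 1 (mod 40680). Apply the extended Euclidean algorithm:
40680 = 2392·17 + 16
17 = 1·16 + 1
16 = 16·1 + 0
Back-substitute:
1 = 17 − 16
1 = −40680 + 2393·17
So 17·2393 ≡ 1 (mod 40680), hence d = 2393.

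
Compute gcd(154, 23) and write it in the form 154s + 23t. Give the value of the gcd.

1

Euclidean algorithm:
154 = 6*23 + 16
23 = 1*16 + 7
16 = 2*7 + 2
7 = 3*2 + 1
2 = 2*1 + 0
gcd(154, 23) = 1.
Back-substituting:
1 = 7 − 3·2
1 = −3·16 + 7·7
1 = 7·23 − 10·16
1 = −10·154 + 67·23
So 1 = (-10)·154 + (67)·23.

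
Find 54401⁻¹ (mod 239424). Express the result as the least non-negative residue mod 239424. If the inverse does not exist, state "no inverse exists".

232193

Apply the Euclidean algorithm to 239424 and 54401:
239424 = 4*54401 + 21820
54401 = 2*21820 + 10761
21820 = 2*10761 + 298
10761 = 36*298 + 33
298 = 9*33 + 1
33 = 33*1 + 0
Since gcd(54401, 239424) = 1, back-substitute to write 1 as a combination:
1 = 298 − 9·33
1 = −9·10761 + 325·298
1 = 325·21820 − 659·10761
1 = −659·54401 + 1643·21820
1 = 1643·239424 − 7231·54401
So 54401·(-7231) ≡ 1 (mod 239424), and -7231 ≡ 232193 (mod 239424).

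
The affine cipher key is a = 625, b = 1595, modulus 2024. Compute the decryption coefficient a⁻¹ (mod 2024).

gcd(2024, 625) by repeated division:
2024 = 3×625 + 149
625 = 4×149 + 29
149 = 5×29 + 4
29 = 7×4 + 1
4 = 4×1 + 0
Since gcd(625, 2024) = 1, back-substitute to write 1 as a combination:
1 = 29 − 7·4
1 = −7·149 + 36·29
1 = 36·625 − 151·149
1 = −151·2024 + 489·625
So 625·489 ≡ 1 (mod 2024).

489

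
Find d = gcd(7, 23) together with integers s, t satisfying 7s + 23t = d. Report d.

Apply Euclid's algorithm to 23 and 7:
23 = 3·7 + 2
7 = 3·2 + 1
2 = 2·1 + 0
gcd(7, 23) = 1.
Express as a combination:
1 = 7 − 3·2
1 = −3·23 + 10·7
So 1 = (-3)·23 + (10)·7.

1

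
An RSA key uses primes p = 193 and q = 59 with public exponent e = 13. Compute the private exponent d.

6853

φ(n) = (p−1)(q−1) = 192·58 = 11136.
Need d with 13·d ≡ 1 (mod 11136). Apply the extended Euclidean algorithm:
11136 = 856·13 + 8
13 = 1·8 + 5
8 = 1·5 + 3
5 = 1·3 + 2
3 = 1·2 + 1
2 = 2·1 + 0
Back-substitute:
1 = 3 − 2
1 = −5 + 2·3
1 = 2·8 − 3·5
1 = −3·13 + 5·8
1 = 5·11136 − 4283·13
So 13·(-4283) ≡ 1 (mod 11136), hence d ≡ -4283 ≡ 6853 (mod 11136).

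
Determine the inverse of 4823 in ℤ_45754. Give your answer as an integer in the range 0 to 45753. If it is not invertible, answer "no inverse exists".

Run Euclid on (45754, 4823):
45754 = 9×4823 + 2347
4823 = 2×2347 + 129
2347 = 18×129 + 25
129 = 5×25 + 4
25 = 6×4 + 1
4 = 4×1 + 0
Since gcd(4823, 45754) = 1, back-substitute to write 1 as a combination:
1 = 25 − 6·4
1 = −6·129 + 31·25
1 = 31·2347 − 564·129
1 = −564·4823 + 1159·2347
1 = 1159·45754 − 10995·4823
So 4823·(-10995) ≡ 1 (mod 45754), and -10995 ≡ 34759 (mod 45754).

34759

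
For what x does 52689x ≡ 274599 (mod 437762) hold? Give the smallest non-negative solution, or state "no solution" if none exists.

First find gcd(52689, 437762):
437762 = 8·52689 + 16250
52689 = 3·16250 + 3939
16250 = 4·3939 + 494
3939 = 7·494 + 481
494 = 1·481 + 13
481 = 37·13 + 0
gcd = 13 and 13 | 274599, so solutions exist. Divide through by 13: 4053x ≡ 21123 (mod 33674).
Now find 4053⁻¹ mod 33674:
33674 = 8·4053 + 1250
4053 = 3·1250 + 303
1250 = 4·303 + 38
303 = 7·38 + 37
38 = 1·37 + 1
37 = 37·1 + 0
Back-substitute:
1 = 38 − 37
1 = −303 + 8·38
1 = 8·1250 − 33·303
1 = −33·4053 + 107·1250
1 = 107·33674 − 889·4053
So 4053·(-889) ≡ 1 (mod 33674), i.e. 4053⁻¹ ≡ 32785.
Then x ≡ 32785·21123 ≡ 11745 (mod 33674); the smallest non-negative solution is x = 11745.

11745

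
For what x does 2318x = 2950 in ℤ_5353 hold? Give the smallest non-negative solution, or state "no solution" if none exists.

First find gcd(2318, 5353):
5353 = 2×2318 + 717
2318 = 3×717 + 167
717 = 4×167 + 49
167 = 3×49 + 20
49 = 2×20 + 9
20 = 2×9 + 2
9 = 4×2 + 1
2 = 2×1 + 0
gcd = 1, so a unique solution mod 5353 exists.
Back-substitute for the Bézout coefficients:
1 = 9 − 4·2
1 = −4·20 + 9·9
1 = 9·49 − 22·20
1 = −22·167 + 75·49
1 = 75·717 − 322·167
1 = −322·2318 + 1041·717
1 = 1041·5353 − 2404·2318
So 2318·(-2404) ≡ 1 (mod 5353), giving 2318⁻¹ ≡ 2949.
x ≡ 2318⁻¹·2950 ≡ 2949·2950 ≡ 925 (mod 5353).

925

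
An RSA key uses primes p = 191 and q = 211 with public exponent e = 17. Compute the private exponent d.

37553

φ(n) = (p−1)(q−1) = 190·210 = 39900.
Need d with 17·d ≡ 1 (mod 39900). Apply the extended Euclidean algorithm:
39900 = 2347×17 + 1
17 = 17×1 + 0
Back-substitute:
1 = 39900 − 2347·17
So 17·(-2347) ≡ 1 (mod 39900), hence d ≡ -2347 ≡ 37553 (mod 39900).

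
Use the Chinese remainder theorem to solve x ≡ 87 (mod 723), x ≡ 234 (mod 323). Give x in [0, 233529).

65157

Write x = 87 + 723·k. Then 723·k ≡ 234 − 87 ≡ 147 (mod 323).
Need 723⁻¹ mod 323. Extended Euclid on (323, 77):
323 = 4×77 + 15
77 = 5×15 + 2
15 = 7×2 + 1
2 = 2×1 + 0
Back-substitute:
1 = 15 − 7·2
1 = −7·77 + 36·15
1 = 36·323 − 151·77
723⁻¹ ≡ 172 (mod 323), so k ≡ 172·147 ≡ 90 (mod 323).
x = 87 + 723·90 = 65157.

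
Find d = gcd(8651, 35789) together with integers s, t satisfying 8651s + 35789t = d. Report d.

1

Euclidean algorithm:
35789 = 4×8651 + 1185
8651 = 7×1185 + 356
1185 = 3×356 + 117
356 = 3×117 + 5
117 = 23×5 + 2
5 = 2×2 + 1
2 = 2×1 + 0
gcd(8651, 35789) = 1.
Back-substituting:
1 = 5 − 2·2
1 = −2·117 + 47·5
1 = 47·356 − 143·117
1 = −143·1185 + 476·356
1 = 476·8651 − 3475·1185
1 = −3475·35789 + 14376·8651
So 1 = (-3475)·35789 + (14376)·8651.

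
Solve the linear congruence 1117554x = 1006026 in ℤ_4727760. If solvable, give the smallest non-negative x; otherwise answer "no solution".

344749

First find gcd(1117554, 4727760):
4727760 = 4*1117554 + 257544
1117554 = 4*257544 + 87378
257544 = 2*87378 + 82788
87378 = 1*82788 + 4590
82788 = 18*4590 + 168
4590 = 27*168 + 54
168 = 3*54 + 6
54 = 9*6 + 0
gcd = 6 and 6 | 1006026, so solutions exist. Divide through by 6: 186259x ≡ 167671 (mod 787960).
Now find 186259⁻¹ mod 787960:
787960 = 4*186259 + 42924
186259 = 4*42924 + 14563
42924 = 2*14563 + 13798
14563 = 1*13798 + 765
13798 = 18*765 + 28
765 = 27*28 + 9
28 = 3*9 + 1
9 = 9*1 + 0
Back-substitute:
1 = 28 − 3·9
1 = −3·765 + 82·28
1 = 82·13798 − 1479·765
1 = −1479·14563 + 1561·13798
1 = 1561·42924 − 4601·14563
1 = −4601·186259 + 19965·42924
1 = 19965·787960 − 84461·186259
So 186259·(-84461) ≡ 1 (mod 787960), i.e. 186259⁻¹ ≡ 703499.
Then x ≡ 703499·167671 ≡ 344749 (mod 787960); the smallest non-negative solution is x = 344749.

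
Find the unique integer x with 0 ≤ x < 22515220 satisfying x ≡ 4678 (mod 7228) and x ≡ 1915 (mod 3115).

Write x = 4678 + 7228·k. Then 7228·k ≡ 1915 − 4678 ≡ 352 (mod 3115).
Need 7228⁻¹ mod 3115. Extended Euclid on (3115, 998):
3115 = 3·998 + 121
998 = 8·121 + 30
121 = 4·30 + 1
30 = 30·1 + 0
Back-substitute:
1 = 121 − 4·30
1 = −4·998 + 33·121
1 = 33·3115 − 103·998
7228⁻¹ ≡ 3012 (mod 3115), so k ≡ 3012·352 ≡ 1124 (mod 3115).
x = 4678 + 7228·1124 = 8128950.

8128950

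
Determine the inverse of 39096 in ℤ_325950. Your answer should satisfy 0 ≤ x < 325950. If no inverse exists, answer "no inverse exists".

no inverse exists

Euclidean algorithm on 325950, 39096:
325950 = 8×39096 + 13182
39096 = 2×13182 + 12732
13182 = 1×12732 + 450
12732 = 28×450 + 132
450 = 3×132 + 54
132 = 2×54 + 24
54 = 2×24 + 6
24 = 4×6 + 0
gcd(39096, 325950) = 6 ≠ 1, so 39096 has no multiplicative inverse modulo 325950.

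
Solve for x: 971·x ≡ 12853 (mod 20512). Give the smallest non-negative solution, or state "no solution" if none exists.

19807

First find gcd(971, 20512):
20512 = 21×971 + 121
971 = 8×121 + 3
121 = 40×3 + 1
3 = 3×1 + 0
gcd = 1, so a unique solution mod 20512 exists.
Back-substitute for the Bézout coefficients:
1 = 121 − 40·3
1 = −40·971 + 321·121
1 = 321·20512 − 6781·971
So 971·(-6781) ≡ 1 (mod 20512), giving 971⁻¹ ≡ 13731.
x ≡ 971⁻¹·12853 ≡ 13731·12853 ≡ 19807 (mod 20512).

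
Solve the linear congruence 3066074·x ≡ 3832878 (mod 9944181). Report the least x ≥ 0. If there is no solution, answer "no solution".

First find gcd(3066074, 9944181):
9944181 = 3·3066074 + 745959
3066074 = 4·745959 + 82238
745959 = 9·82238 + 5817
82238 = 14·5817 + 800
5817 = 7·800 + 217
800 = 3·217 + 149
217 = 1·149 + 68
149 = 2·68 + 13
68 = 5·13 + 3
13 = 4·3 + 1
3 = 3·1 + 0
gcd = 1, so a unique solution mod 9944181 exists.
Back-substitute for the Bézout coefficients:
1 = 13 − 4·3
1 = −4·68 + 21·13
1 = 21·149 − 46·68
1 = −46·217 + 67·149
1 = 67·800 − 247·217
1 = −247·5817 + 1796·800
1 = 1796·82238 − 25391·5817
1 = −25391·745959 + 230315·82238
1 = 230315·3066074 − 946651·745959
1 = −946651·9944181 + 3070268·3066074
So 3066074·(3070268) ≡ 1 (mod 9944181), giving 3066074⁻¹ ≡ 3070268.
x ≡ 3066074⁻¹·3832878 ≡ 3070268·3832878 ≡ 8931723 (mod 9944181).

8931723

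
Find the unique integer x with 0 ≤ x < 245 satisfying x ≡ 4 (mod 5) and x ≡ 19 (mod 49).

Write x = 4 + 5·k. Then 5·k ≡ 19 − 4 ≡ 15 (mod 49).
Need 5⁻¹ mod 49. Extended Euclid on (49, 5):
49 = 9×5 + 4
5 = 1×4 + 1
4 = 4×1 + 0
Back-substitute:
1 = 5 − 4
1 = −49 + 10·5
5⁻¹ ≡ 10 (mod 49), so k ≡ 10·15 ≡ 3 (mod 49).
x = 4 + 5·3 = 19.

19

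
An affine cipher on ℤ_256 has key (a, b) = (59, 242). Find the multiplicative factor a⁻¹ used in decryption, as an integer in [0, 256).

Run Euclid on (256, 59):
256 = 4*59 + 20
59 = 2*20 + 19
20 = 1*19 + 1
19 = 19*1 + 0
gcd = 1, so the inverse exists. Back-substitute:
1 = 20 − 19
1 = −59 + 3·20
1 = 3·256 − 13·59
Thus 59·(-13) ≡ 1 (mod 256); reducing, -13 mod 256 = 243.

243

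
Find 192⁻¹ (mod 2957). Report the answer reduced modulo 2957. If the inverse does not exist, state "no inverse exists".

2880

Run Euclid on (2957, 192):
2957 = 15*192 + 77
192 = 2*77 + 38
77 = 2*38 + 1
38 = 38*1 + 0
gcd = 1, so the inverse exists. Back-substitute:
1 = 77 − 2·38
1 = −2·192 + 5·77
1 = 5·2957 − 77·192
Thus 192·(-77) ≡ 1 (mod 2957); reducing, -77 mod 2957 = 2880.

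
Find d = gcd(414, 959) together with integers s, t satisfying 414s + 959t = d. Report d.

1

Apply Euclid's algorithm to 959 and 414:
959 = 2·414 + 131
414 = 3·131 + 21
131 = 6·21 + 5
21 = 4·5 + 1
5 = 5·1 + 0
gcd(414, 959) = 1.
Working backward:
1 = 21 − 4·5
1 = −4·131 + 25·21
1 = 25·414 − 79·131
1 = −79·959 + 183·414
So 1 = (-79)·959 + (183)·414.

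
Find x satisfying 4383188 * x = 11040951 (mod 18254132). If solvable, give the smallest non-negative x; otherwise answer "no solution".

gcd(4383188, 18254132):
18254132 = 4×4383188 + 721380
4383188 = 6×721380 + 54908
721380 = 13×54908 + 7576
54908 = 7×7576 + 1876
7576 = 4×1876 + 72
1876 = 26×72 + 4
72 = 18×4 + 0
gcd = 4, but 4 ∤ 11040951, so the congruence has no solution.

no solution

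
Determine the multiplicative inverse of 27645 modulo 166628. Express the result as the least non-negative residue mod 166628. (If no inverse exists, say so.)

34073

Run Euclid on (166628, 27645):
166628 = 6*27645 + 758
27645 = 36*758 + 357
758 = 2*357 + 44
357 = 8*44 + 5
44 = 8*5 + 4
5 = 1*4 + 1
4 = 4*1 + 0
gcd = 1, so the inverse exists. Back-substitute:
1 = 5 − 4
1 = −44 + 9·5
1 = 9·357 − 73·44
1 = −73·758 + 155·357
1 = 155·27645 − 5653·758
1 = −5653·166628 + 34073·27645
So 27645·34073 ≡ 1 (mod 166628).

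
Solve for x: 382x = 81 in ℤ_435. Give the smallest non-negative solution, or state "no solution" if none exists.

138

First find gcd(382, 435):
435 = 1*382 + 53
382 = 7*53 + 11
53 = 4*11 + 9
11 = 1*9 + 2
9 = 4*2 + 1
2 = 2*1 + 0
gcd = 1, so a unique solution mod 435 exists.
Back-substitute for the Bézout coefficients:
1 = 9 − 4·2
1 = −4·11 + 5·9
1 = 5·53 − 24·11
1 = −24·382 + 173·53
1 = 173·435 − 197·382
So 382·(-197) ≡ 1 (mod 435), giving 382⁻¹ ≡ 238.
x ≡ 382⁻¹·81 ≡ 238·81 ≡ 138 (mod 435).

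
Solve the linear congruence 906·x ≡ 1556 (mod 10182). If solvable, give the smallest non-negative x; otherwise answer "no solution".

gcd(906, 10182):
10182 = 11·906 + 216
906 = 4·216 + 42
216 = 5·42 + 6
42 = 7·6 + 0
gcd = 6, but 6 ∤ 1556, so the congruence has no solution.

no solution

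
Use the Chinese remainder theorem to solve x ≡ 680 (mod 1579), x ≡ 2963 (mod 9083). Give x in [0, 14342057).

11683701

Write x = 680 + 1579·k. Then 1579·k ≡ 2963 − 680 ≡ 2283 (mod 9083).
Need 1579⁻¹ mod 9083. Extended Euclid on (9083, 1579):
9083 = 5·1579 + 1188
1579 = 1·1188 + 391
1188 = 3·391 + 15
391 = 26·15 + 1
15 = 15·1 + 0
Back-substitute:
1 = 391 − 26·15
1 = −26·1188 + 79·391
1 = 79·1579 − 105·1188
1 = −105·9083 + 604·1579
1579⁻¹ ≡ 604 (mod 9083), so k ≡ 604·2283 ≡ 7399 (mod 9083).
x = 680 + 1579·7399 = 11683701.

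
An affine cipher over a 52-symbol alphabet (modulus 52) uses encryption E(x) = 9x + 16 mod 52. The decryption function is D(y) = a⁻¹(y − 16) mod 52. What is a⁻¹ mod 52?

29

Run Euclid on (52, 9):
52 = 5*9 + 7
9 = 1*7 + 2
7 = 3*2 + 1
2 = 2*1 + 0
gcd = 1, so the inverse exists. Back-substitute:
1 = 7 − 3·2
1 = −3·9 + 4·7
1 = 4·52 − 23·9
Hence 9⁻¹ ≡ -23 ≡ 29 (mod 52).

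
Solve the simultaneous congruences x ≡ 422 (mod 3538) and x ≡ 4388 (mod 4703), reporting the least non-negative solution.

8657908

Write x = 422 + 3538·k. Then 3538·k ≡ 4388 − 422 ≡ 3966 (mod 4703).
Need 3538⁻¹ mod 4703. Extended Euclid on (4703, 3538):
4703 = 1*3538 + 1165
3538 = 3*1165 + 43
1165 = 27*43 + 4
43 = 10*4 + 3
4 = 1*3 + 1
3 = 3*1 + 0
Back-substitute:
1 = 4 − 3
1 = −43 + 11·4
1 = 11·1165 − 298·43
1 = −298·3538 + 905·1165
1 = 905·4703 − 1203·3538
3538⁻¹ ≡ 3500 (mod 4703), so k ≡ 3500·3966 ≡ 2447 (mod 4703).
x = 422 + 3538·2447 = 8657908.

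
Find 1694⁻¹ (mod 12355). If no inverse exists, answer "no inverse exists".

no inverse exists

Compute gcd(1694, 12355):
12355 = 7×1694 + 497
1694 = 3×497 + 203
497 = 2×203 + 91
203 = 2×91 + 21
91 = 4×21 + 7
21 = 3×7 + 0
The gcd is 7, not 1, hence no inverse exists.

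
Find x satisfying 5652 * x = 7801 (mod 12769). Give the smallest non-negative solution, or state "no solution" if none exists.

4635

First find gcd(5652, 12769):
12769 = 2×5652 + 1465
5652 = 3×1465 + 1257
1465 = 1×1257 + 208
1257 = 6×208 + 9
208 = 23×9 + 1
9 = 9×1 + 0
gcd = 1, so a unique solution mod 12769 exists.
Back-substitute for the Bézout coefficients:
1 = 208 − 23·9
1 = −23·1257 + 139·208
1 = 139·1465 − 162·1257
1 = −162·5652 + 625·1465
1 = 625·12769 − 1412·5652
So 5652·(-1412) ≡ 1 (mod 12769), giving 5652⁻¹ ≡ 11357.
x ≡ 5652⁻¹·7801 ≡ 11357·7801 ≡ 4635 (mod 12769).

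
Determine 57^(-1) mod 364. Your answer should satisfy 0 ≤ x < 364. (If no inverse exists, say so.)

281

Extended Euclidean algorithm:
364 = 6·57 + 22
57 = 2·22 + 13
22 = 1·13 + 9
13 = 1·9 + 4
9 = 2·4 + 1
4 = 4·1 + 0
The gcd is 1. Working backward:
1 = 9 − 2·4
1 = −2·13 + 3·9
1 = 3·22 − 5·13
1 = −5·57 + 13·22
1 = 13·364 − 83·57
So 57·(-83) ≡ 1 (mod 364), and -83 ≡ 281 (mod 364).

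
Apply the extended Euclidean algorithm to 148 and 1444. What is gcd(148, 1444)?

Apply Euclid's algorithm to 1444 and 148:
1444 = 9·148 + 112
148 = 1·112 + 36
112 = 3·36 + 4
36 = 9·4 + 0
gcd(148, 1444) = 4.
Express as a combination:
4 = 112 − 3·36
4 = −3·148 + 4·112
4 = 4·1444 − 39·148
So 4 = (4)·1444 + (-39)·148.

4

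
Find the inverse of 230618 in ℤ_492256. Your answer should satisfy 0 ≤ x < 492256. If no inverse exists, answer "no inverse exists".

Euclidean algorithm on 492256, 230618:
492256 = 2*230618 + 31020
230618 = 7*31020 + 13478
31020 = 2*13478 + 4064
13478 = 3*4064 + 1286
4064 = 3*1286 + 206
1286 = 6*206 + 50
206 = 4*50 + 6
50 = 8*6 + 2
6 = 3*2 + 0
The gcd is 2, not 1, hence no inverse exists.

no inverse exists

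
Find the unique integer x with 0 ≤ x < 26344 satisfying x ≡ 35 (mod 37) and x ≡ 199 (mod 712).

Write x = 35 + 37·k. Then 37·k ≡ 199 − 35 ≡ 164 (mod 712).
Need 37⁻¹ mod 712. Extended Euclid on (712, 37):
712 = 19·37 + 9
37 = 4·9 + 1
9 = 9·1 + 0
Back-substitute:
1 = 37 − 4·9
1 = −4·712 + 77·37
37⁻¹ ≡ 77 (mod 712), so k ≡ 77·164 ≡ 524 (mod 712).
x = 35 + 37·524 = 19423.

19423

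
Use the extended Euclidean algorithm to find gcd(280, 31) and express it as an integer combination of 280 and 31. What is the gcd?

Apply Euclid's algorithm to 280 and 31:
280 = 9*31 + 1
31 = 31*1 + 0
gcd(280, 31) = 1.
Express as a combination:
1 = 280 − 9·31
So 1 = (1)·280 + (-9)·31.

1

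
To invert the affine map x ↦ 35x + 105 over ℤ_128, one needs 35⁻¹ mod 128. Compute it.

Extended Euclidean algorithm:
128 = 3·35 + 23
35 = 1·23 + 12
23 = 1·12 + 11
12 = 1·11 + 1
11 = 11·1 + 0
The gcd is 1. Working backward:
1 = 12 − 11
1 = −23 + 2·12
1 = 2·35 − 3·23
1 = −3·128 + 11·35
So 35·11 ≡ 1 (mod 128).

11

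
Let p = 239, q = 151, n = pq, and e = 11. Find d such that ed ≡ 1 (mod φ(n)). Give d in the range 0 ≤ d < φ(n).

φ(n) = (p−1)(q−1) = 238·150 = 35700.
Need d with 11·d ≡ 1 (mod 35700). Apply the extended Euclidean algorithm:
35700 = 3245·11 + 5
11 = 2·5 + 1
5 = 5·1 + 0
Back-substitute:
1 = 11 − 2·5
1 = −2·35700 + 6491·11
So 11·6491 ≡ 1 (mod 35700), hence d = 6491.

6491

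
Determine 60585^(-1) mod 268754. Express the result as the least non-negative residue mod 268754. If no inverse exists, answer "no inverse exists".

Run Euclid on (268754, 60585):
268754 = 4*60585 + 26414
60585 = 2*26414 + 7757
26414 = 3*7757 + 3143
7757 = 2*3143 + 1471
3143 = 2*1471 + 201
1471 = 7*201 + 64
201 = 3*64 + 9
64 = 7*9 + 1
9 = 9*1 + 0
The gcd is 1. Working backward:
1 = 64 − 7·9
1 = −7·201 + 22·64
1 = 22·1471 − 161·201
1 = −161·3143 + 344·1471
1 = 344·7757 − 849·3143
1 = −849·26414 + 2891·7757
1 = 2891·60585 − 6631·26414
1 = −6631·268754 + 29415·60585
So 60585·29415 ≡ 1 (mod 268754).

29415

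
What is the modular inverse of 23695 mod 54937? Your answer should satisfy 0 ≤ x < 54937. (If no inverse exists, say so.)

42584

Run Euclid on (54937, 23695):
54937 = 2·23695 + 7547
23695 = 3·7547 + 1054
7547 = 7·1054 + 169
1054 = 6·169 + 40
169 = 4·40 + 9
40 = 4·9 + 4
9 = 2·4 + 1
4 = 4·1 + 0
The gcd is 1. Working backward:
1 = 9 − 2·4
1 = −2·40 + 9·9
1 = 9·169 − 38·40
1 = −38·1054 + 237·169
1 = 237·7547 − 1697·1054
1 = −1697·23695 + 5328·7547
1 = 5328·54937 − 12353·23695
Thus 23695·(-12353) ≡ 1 (mod 54937); reducing, -12353 mod 54937 = 42584.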